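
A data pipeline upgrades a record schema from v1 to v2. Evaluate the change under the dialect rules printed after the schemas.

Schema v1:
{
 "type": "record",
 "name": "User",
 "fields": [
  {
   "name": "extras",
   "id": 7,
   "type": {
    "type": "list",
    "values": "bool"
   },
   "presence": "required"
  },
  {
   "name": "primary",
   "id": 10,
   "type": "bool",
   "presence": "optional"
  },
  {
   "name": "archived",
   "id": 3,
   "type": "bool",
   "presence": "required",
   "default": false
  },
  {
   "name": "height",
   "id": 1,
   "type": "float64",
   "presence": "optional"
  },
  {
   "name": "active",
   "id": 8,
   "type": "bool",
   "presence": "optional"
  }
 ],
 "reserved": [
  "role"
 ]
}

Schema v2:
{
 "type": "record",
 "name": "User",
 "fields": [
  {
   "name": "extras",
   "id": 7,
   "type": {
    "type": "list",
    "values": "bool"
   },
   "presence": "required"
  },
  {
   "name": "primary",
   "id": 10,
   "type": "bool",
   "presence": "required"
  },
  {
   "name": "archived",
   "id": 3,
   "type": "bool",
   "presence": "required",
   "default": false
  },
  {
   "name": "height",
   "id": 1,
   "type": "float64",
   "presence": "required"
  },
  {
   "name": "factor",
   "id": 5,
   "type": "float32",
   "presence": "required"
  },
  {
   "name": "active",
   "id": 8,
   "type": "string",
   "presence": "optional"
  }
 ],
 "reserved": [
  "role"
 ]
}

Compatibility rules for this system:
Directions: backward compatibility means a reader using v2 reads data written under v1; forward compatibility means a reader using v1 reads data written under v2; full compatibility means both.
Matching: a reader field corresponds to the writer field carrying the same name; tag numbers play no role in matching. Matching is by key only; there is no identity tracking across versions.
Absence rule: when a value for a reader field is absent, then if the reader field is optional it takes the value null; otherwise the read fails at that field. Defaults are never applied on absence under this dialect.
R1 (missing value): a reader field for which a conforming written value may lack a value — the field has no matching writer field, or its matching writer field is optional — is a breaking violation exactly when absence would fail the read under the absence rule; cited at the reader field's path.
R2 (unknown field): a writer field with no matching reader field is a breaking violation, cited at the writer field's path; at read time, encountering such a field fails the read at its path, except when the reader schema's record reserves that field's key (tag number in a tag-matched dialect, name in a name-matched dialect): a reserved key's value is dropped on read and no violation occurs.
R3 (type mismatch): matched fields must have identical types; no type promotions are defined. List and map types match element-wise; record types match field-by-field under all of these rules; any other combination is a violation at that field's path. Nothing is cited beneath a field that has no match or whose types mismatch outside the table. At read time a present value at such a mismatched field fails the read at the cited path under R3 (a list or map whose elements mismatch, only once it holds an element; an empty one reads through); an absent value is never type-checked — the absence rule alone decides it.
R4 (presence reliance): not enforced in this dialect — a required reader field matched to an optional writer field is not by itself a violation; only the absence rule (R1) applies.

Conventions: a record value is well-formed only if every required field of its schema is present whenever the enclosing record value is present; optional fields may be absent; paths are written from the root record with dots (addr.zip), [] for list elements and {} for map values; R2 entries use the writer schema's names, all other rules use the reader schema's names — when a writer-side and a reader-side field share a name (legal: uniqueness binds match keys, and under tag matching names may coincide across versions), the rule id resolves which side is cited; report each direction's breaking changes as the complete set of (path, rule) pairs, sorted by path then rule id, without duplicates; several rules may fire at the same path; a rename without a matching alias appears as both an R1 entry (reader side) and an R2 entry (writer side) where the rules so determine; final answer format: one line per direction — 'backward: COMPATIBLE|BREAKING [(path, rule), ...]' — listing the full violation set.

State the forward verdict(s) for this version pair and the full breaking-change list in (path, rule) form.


in User below, arrows point writer -> reader
forward pass over User, reader schema v1, writer schema v2:
  list<bool> -> list<bool>, writer required: extras aligns to extras
  bool -> bool, writer required: primary aligns to primary
  bool -> bool, writer required: archived aligns to archived
  float64 -> float64, writer required: height aligns to height
  string -> bool, writer optional: active aligns to active
  writer factor: unknown to reader
  violation R3 at active
  violation R2 at factor
  => forward: BREAKING (2)
diffs on User not affecting the asked answer:
  field primary in record User: optional changed to required -> fires only in the backward direction of User, which is not asked here
  field height in record User: optional changed to required -> fires only in the backward direction of User, which is not asked here

forward: BREAKING [(active, R3), (factor, R2)]


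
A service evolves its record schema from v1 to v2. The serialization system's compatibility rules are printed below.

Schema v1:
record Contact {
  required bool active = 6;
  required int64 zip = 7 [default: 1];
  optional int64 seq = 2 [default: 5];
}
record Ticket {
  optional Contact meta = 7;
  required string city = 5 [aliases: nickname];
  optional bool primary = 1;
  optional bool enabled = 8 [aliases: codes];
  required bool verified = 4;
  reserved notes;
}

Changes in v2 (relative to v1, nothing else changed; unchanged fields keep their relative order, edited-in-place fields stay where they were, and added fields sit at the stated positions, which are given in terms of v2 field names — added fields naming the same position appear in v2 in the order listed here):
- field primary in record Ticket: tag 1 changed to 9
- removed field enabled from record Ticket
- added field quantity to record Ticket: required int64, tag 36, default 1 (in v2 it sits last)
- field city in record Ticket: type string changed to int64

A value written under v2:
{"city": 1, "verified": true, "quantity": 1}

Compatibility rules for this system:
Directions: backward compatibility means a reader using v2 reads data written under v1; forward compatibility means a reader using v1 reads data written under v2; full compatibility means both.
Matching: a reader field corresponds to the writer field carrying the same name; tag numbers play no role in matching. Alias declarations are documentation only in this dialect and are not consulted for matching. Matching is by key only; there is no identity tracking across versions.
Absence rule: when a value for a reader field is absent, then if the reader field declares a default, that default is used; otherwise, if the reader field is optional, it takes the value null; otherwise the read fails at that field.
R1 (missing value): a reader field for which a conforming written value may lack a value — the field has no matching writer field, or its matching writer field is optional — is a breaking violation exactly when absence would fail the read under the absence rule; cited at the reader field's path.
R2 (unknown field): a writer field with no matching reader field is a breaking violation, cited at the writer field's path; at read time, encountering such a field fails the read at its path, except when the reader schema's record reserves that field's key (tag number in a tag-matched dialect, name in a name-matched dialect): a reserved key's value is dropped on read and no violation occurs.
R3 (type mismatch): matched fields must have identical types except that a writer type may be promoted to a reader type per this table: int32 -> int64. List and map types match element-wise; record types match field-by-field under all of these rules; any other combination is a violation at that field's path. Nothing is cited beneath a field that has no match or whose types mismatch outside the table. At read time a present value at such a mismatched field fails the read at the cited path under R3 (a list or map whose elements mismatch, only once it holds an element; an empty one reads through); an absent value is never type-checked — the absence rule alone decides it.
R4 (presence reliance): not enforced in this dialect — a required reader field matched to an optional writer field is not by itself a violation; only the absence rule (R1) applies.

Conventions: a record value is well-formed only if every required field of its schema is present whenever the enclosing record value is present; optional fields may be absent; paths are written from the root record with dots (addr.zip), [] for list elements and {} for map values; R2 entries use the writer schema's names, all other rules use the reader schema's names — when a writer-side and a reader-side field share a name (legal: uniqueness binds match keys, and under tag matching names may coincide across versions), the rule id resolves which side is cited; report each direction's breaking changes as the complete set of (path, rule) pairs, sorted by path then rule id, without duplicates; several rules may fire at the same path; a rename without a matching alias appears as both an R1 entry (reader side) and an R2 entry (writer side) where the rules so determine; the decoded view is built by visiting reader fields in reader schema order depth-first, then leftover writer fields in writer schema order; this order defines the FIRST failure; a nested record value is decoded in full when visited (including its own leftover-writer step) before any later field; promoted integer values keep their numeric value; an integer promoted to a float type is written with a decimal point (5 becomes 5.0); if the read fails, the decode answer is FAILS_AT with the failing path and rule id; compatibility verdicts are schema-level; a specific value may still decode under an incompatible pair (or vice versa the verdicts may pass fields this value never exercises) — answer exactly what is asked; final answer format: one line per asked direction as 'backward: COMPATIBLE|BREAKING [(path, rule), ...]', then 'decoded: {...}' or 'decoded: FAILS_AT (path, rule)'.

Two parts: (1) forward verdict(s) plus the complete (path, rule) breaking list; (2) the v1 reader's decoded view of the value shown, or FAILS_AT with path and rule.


forward: BREAKING [(city, R3), (quantity, R2)]; decoded: FAILS_AT (city, R3)

arrows below run writer -> reader for Ticket
forward pass over Ticket, reader schema v1, writer schema v2:
  meta: paired with writer meta (Contact -> Contact; writer optional)
  city: paired with writer city (int64 -> string; writer required)
  primary: paired with writer primary (bool -> bool; writer optional)
  no writer field matches reader enabled
  verified: paired with writer verified (bool -> bool; writer required)
  writer quantity: unknown to reader
  meta.active: paired with writer meta.active (bool -> bool; writer required)
  meta.zip: paired with writer meta.zip (int64 -> int64; writer required)
  meta.seq: paired with writer meta.seq (int64 -> int64; writer optional)
  R3 fires at city
  R2 fires at quantity
  => forward: BREAKING (2)
migrating the Ticket value to v1:
  meta := null (not supplied -> null)
  read fails at city under R3
  => FAILS_AT (city, R3)
ruling out the remaining Ticket differences:
  field primary in record Ticket: tag 1 changed to 9 -> inert for the asked Ticket verdict: nothing fires
  removed field enabled from record Ticket -> matters only for Ticket's backward compatibility — outside the asked direction


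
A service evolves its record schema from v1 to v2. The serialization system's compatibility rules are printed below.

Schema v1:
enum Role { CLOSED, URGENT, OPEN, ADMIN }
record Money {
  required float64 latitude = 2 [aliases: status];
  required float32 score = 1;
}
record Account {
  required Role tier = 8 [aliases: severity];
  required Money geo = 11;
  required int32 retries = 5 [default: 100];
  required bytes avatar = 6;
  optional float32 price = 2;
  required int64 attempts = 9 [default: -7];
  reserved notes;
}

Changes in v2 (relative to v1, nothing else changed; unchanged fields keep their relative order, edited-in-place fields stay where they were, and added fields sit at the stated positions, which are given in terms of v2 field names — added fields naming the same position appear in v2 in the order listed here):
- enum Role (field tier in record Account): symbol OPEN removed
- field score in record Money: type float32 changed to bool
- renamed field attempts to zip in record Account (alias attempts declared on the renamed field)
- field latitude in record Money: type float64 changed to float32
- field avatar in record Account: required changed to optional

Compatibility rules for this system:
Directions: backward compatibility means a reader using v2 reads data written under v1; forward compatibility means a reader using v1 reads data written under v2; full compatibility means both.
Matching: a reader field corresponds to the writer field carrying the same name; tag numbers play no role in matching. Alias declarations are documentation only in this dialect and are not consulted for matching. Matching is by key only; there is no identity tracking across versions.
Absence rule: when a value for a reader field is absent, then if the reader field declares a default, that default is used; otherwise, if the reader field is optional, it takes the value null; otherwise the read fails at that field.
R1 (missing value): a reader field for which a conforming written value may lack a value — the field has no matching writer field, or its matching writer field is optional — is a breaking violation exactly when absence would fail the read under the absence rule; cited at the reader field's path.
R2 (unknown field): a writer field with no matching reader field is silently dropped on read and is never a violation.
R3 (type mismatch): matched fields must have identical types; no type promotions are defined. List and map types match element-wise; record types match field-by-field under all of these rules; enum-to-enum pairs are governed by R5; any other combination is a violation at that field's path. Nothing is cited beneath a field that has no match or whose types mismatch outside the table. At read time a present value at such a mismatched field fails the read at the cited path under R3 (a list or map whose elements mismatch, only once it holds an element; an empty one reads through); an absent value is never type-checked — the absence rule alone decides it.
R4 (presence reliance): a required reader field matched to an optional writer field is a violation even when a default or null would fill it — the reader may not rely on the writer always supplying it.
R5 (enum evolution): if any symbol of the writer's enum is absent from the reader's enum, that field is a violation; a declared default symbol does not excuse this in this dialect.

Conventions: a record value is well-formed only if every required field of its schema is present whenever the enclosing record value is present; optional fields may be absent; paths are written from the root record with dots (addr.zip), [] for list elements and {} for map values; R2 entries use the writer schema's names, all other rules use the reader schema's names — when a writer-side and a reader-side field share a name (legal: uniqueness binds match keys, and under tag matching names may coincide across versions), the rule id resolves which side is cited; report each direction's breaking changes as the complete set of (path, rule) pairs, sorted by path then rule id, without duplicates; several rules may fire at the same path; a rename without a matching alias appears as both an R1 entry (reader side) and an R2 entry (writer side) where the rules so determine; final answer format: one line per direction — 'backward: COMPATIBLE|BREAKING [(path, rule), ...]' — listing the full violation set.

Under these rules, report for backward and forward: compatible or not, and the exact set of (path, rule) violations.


backward: BREAKING [(geo.latitude, R3), (geo.score, R3), (tier, R5)]; forward: BREAKING [(avatar, R1), (avatar, R4), (geo.latitude, R3), (geo.score, R3)]

the writer's type comes first in each Account pair
backward pass over Account, reader schema v2, writer schema v1:
  tier: Role -> Role, writer required; from tier
  geo: Money -> Money, writer required; from geo
  retries: int32 -> int32, writer required; from retries
  avatar: bytes -> bytes, writer required; from avatar
  price: float32 -> float32, writer optional; from price
  zip: no writer match
  writer attempts: unknown to reader
  geo.latitude: float64 -> float32, writer required; from geo.latitude
  geo.score: float32 -> bool, writer required; from geo.score
  violation R3 at geo.latitude
  violation R3 at geo.score
  violation R5 at tier
  => backward: BREAKING (3)
forward pass over Account, reader schema v1, writer schema v2:
  tier: Role -> Role, writer required; from tier
  geo: Money -> Money, writer required; from geo
  retries: int32 -> int32, writer required; from retries
  avatar: bytes -> bytes, writer optional; from avatar
  price: float32 -> float32, writer optional; from price
  attempts: no writer match
  writer zip: unknown to reader
  geo.latitude: float32 -> float64, writer required; from geo.latitude
  geo.score: bool -> float32, writer required; from geo.score
  violation R1 at avatar
  violation R4 at avatar
  violation R3 at geo.latitude
  violation R3 at geo.score
  => forward: BREAKING (4)


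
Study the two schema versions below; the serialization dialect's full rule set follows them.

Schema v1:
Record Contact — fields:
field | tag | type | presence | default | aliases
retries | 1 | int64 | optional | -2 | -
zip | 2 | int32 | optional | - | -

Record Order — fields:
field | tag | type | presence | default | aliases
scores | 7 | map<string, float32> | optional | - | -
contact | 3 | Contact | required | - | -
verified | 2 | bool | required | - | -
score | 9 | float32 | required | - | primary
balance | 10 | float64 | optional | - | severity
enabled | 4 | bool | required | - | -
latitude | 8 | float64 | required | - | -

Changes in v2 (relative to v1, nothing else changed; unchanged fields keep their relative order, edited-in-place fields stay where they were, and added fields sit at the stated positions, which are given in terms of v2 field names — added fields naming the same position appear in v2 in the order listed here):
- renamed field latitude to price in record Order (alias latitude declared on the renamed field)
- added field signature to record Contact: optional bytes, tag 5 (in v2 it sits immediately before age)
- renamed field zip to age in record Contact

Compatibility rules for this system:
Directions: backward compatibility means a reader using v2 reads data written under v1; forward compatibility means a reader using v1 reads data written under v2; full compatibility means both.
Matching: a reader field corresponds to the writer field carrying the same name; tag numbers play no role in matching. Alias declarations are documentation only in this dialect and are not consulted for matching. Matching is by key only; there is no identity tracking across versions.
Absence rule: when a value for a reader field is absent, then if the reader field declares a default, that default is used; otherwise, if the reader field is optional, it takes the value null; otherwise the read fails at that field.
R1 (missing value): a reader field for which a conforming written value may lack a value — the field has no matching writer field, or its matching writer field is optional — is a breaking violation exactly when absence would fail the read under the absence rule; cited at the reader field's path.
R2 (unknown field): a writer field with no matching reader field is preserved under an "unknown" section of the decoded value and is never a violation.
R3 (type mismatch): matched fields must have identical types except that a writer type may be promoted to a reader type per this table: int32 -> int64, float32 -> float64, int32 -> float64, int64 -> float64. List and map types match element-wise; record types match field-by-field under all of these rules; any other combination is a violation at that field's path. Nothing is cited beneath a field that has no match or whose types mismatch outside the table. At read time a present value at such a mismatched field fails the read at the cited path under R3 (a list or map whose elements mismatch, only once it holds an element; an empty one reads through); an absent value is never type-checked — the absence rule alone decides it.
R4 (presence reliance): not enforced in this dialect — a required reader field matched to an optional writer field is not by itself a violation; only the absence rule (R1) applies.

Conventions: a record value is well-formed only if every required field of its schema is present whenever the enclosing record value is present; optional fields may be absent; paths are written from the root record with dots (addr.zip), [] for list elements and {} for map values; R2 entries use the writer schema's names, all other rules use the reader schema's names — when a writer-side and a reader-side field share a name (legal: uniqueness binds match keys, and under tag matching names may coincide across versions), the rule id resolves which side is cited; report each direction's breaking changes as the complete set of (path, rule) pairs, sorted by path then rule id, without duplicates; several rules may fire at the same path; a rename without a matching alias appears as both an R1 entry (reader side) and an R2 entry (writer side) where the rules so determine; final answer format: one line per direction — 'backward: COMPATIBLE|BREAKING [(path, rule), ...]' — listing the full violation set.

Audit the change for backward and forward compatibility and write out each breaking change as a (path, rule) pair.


backward: BREAKING [(price, R1)]; forward: BREAKING [(latitude, R1)]

arrows below run writer -> reader for Order
backward for Order (reader v2, writer v1):
  scores: map<string, float32> -> map<string, float32>, writer optional; from scores
  contact: Contact -> Contact, writer required; from contact
  verified: bool -> bool, writer required; from verified
  score: float32 -> float32, writer required; from score
  balance: float64 -> float64, writer optional; from balance
  enabled: bool -> bool, writer required; from enabled
  no writer field matches reader price
  latitude (writer side), unknown to reader
  contact.retries: int64 -> int64, writer optional; from contact.retries
  no writer field matches reader contact.signature
  no writer field matches reader contact.age
  contact.zip (writer side), unknown to reader
  breaking: (price, R1)
  => 1 violation(s): backward is BREAKING for Order
forward for Order (reader v1, writer v2):
  scores: map<string, float32> -> map<string, float32>, writer optional; from scores
  contact: Contact -> Contact, writer required; from contact
  verified: bool -> bool, writer required; from verified
  score: float32 -> float32, writer required; from score
  balance: float64 -> float64, writer optional; from balance
  enabled: bool -> bool, writer required; from enabled
  no writer field matches reader latitude
  price (writer side), unknown to reader
  contact.retries: int64 -> int64, writer optional; from contact.retries
  no writer field matches reader contact.zip
  contact.signature (writer side), unknown to reader
  contact.age (writer side), unknown to reader
  breaking: (latitude, R1)
  => 1 violation(s): forward is BREAKING for Order


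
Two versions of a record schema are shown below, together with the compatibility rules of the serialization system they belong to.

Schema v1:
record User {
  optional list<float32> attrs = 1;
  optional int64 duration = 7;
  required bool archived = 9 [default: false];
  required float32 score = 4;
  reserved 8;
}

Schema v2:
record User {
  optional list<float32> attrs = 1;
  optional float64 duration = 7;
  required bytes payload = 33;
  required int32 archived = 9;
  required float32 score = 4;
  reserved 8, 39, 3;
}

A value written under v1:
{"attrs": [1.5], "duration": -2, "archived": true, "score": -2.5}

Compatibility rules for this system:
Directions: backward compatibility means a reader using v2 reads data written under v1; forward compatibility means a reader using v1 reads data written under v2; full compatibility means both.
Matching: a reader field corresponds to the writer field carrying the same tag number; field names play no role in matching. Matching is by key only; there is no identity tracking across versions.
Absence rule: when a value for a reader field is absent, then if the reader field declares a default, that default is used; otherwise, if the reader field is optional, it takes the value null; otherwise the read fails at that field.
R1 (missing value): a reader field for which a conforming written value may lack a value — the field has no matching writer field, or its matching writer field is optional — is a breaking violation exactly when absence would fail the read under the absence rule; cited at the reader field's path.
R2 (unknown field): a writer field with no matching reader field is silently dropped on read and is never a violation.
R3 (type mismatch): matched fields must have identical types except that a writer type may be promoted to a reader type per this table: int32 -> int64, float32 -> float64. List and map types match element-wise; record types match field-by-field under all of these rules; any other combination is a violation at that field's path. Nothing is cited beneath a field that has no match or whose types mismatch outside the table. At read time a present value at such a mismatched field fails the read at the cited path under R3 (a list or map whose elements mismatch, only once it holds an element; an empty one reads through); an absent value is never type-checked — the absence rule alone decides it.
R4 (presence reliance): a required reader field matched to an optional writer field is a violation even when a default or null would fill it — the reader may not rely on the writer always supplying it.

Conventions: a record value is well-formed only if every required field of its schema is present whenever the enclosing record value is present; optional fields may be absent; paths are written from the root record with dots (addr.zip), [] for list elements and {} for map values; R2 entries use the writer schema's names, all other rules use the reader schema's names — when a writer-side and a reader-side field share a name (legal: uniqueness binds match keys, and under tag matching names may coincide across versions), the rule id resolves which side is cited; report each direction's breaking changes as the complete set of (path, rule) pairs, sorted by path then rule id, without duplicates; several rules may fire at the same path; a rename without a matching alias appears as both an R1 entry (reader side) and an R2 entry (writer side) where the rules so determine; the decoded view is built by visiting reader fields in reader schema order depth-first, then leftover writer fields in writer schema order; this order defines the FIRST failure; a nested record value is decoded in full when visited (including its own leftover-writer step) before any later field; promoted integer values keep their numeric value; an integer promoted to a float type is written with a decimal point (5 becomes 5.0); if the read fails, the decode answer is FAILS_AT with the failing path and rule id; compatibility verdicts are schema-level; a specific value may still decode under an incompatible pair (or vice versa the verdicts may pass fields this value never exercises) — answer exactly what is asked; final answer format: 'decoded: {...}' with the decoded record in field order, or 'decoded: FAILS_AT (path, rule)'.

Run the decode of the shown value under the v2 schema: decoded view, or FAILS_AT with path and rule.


decoded: FAILS_AT (duration, R3)

in User below, arrows point writer -> reader
migrating the User value to v2:
  attrs := [1.5]
  read fails at duration under R3
  => FAILS_AT (duration, R3)
remaining User differences; none change what is asked:
  added field payload to record User: required bytes, tag 33 (in v2 it sits immediately before archived) -> affects the rule determinations only; this particular User value decodes identically
  field archived in record User: type bool changed to int32 (its default is dropped) -> affects the rule determinations only; this particular User value decodes identically


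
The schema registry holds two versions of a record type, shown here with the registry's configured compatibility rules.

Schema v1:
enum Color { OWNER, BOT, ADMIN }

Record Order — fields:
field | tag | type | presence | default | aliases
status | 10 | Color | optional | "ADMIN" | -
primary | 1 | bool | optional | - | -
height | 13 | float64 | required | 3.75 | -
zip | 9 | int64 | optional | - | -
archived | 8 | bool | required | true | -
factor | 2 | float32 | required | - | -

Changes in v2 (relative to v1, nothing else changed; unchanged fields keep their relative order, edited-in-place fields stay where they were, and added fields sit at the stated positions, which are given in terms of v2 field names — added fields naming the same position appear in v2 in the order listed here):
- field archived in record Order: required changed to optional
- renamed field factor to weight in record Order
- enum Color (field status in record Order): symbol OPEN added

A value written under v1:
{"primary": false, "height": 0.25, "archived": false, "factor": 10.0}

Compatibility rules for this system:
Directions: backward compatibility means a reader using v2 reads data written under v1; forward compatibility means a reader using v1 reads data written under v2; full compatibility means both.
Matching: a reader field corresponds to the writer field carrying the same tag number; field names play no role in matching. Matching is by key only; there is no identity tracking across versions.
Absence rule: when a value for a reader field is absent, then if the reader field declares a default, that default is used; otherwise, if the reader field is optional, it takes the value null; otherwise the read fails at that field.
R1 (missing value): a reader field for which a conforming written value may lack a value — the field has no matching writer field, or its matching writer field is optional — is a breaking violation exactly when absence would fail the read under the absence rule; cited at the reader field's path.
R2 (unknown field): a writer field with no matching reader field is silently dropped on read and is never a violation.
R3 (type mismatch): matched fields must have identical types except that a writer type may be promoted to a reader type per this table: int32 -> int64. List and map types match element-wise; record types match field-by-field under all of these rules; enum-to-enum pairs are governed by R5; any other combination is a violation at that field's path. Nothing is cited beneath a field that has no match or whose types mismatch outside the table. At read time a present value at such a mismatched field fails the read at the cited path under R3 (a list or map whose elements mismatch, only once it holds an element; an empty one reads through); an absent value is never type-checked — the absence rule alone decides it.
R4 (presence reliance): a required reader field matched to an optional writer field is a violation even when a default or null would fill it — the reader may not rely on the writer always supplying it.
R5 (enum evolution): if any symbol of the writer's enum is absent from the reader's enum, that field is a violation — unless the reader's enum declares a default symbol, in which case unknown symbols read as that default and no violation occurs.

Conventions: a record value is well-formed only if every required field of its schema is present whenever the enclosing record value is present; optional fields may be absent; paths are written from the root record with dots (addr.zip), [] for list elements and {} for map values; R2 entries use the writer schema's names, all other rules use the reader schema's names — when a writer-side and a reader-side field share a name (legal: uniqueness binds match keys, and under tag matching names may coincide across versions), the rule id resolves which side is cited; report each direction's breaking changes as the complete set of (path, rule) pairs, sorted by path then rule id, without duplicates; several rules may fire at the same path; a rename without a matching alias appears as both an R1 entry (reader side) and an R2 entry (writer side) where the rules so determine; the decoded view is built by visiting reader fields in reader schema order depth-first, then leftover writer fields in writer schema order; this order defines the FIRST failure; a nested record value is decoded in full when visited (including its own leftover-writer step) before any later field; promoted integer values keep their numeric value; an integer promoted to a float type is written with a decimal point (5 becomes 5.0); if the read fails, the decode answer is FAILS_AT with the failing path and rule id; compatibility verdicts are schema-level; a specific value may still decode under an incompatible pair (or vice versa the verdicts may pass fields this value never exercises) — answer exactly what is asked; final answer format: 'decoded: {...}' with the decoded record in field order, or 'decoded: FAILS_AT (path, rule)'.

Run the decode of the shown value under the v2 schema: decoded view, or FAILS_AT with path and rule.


the writer's type comes first in each Order pair
decode (reader v2):
  status := "ADMIN" (no value, default fills)
  primary := false
  height := 0.25
  zip := null (not supplied -> null)
  archived := false
  weight := 10.0 (from writer factor)
  => decoded: {"status": "ADMIN", "primary": false, "height": 0.25, "zip": null, "archived": false, "weight": 10.0}
the rest of the Order diff is inert for this question:
  field archived in record Order: required changed to optional -> affects the rule determinations only; this particular Order value decodes identically
  enum Color (field status in record Order): symbol OPEN added -> affects the rule determinations only; this particular Order value decodes identically

decoded: {"status": "ADMIN", "primary": false, "height": 0.25, "zip": null, "archived": false, "weight": 10.0}


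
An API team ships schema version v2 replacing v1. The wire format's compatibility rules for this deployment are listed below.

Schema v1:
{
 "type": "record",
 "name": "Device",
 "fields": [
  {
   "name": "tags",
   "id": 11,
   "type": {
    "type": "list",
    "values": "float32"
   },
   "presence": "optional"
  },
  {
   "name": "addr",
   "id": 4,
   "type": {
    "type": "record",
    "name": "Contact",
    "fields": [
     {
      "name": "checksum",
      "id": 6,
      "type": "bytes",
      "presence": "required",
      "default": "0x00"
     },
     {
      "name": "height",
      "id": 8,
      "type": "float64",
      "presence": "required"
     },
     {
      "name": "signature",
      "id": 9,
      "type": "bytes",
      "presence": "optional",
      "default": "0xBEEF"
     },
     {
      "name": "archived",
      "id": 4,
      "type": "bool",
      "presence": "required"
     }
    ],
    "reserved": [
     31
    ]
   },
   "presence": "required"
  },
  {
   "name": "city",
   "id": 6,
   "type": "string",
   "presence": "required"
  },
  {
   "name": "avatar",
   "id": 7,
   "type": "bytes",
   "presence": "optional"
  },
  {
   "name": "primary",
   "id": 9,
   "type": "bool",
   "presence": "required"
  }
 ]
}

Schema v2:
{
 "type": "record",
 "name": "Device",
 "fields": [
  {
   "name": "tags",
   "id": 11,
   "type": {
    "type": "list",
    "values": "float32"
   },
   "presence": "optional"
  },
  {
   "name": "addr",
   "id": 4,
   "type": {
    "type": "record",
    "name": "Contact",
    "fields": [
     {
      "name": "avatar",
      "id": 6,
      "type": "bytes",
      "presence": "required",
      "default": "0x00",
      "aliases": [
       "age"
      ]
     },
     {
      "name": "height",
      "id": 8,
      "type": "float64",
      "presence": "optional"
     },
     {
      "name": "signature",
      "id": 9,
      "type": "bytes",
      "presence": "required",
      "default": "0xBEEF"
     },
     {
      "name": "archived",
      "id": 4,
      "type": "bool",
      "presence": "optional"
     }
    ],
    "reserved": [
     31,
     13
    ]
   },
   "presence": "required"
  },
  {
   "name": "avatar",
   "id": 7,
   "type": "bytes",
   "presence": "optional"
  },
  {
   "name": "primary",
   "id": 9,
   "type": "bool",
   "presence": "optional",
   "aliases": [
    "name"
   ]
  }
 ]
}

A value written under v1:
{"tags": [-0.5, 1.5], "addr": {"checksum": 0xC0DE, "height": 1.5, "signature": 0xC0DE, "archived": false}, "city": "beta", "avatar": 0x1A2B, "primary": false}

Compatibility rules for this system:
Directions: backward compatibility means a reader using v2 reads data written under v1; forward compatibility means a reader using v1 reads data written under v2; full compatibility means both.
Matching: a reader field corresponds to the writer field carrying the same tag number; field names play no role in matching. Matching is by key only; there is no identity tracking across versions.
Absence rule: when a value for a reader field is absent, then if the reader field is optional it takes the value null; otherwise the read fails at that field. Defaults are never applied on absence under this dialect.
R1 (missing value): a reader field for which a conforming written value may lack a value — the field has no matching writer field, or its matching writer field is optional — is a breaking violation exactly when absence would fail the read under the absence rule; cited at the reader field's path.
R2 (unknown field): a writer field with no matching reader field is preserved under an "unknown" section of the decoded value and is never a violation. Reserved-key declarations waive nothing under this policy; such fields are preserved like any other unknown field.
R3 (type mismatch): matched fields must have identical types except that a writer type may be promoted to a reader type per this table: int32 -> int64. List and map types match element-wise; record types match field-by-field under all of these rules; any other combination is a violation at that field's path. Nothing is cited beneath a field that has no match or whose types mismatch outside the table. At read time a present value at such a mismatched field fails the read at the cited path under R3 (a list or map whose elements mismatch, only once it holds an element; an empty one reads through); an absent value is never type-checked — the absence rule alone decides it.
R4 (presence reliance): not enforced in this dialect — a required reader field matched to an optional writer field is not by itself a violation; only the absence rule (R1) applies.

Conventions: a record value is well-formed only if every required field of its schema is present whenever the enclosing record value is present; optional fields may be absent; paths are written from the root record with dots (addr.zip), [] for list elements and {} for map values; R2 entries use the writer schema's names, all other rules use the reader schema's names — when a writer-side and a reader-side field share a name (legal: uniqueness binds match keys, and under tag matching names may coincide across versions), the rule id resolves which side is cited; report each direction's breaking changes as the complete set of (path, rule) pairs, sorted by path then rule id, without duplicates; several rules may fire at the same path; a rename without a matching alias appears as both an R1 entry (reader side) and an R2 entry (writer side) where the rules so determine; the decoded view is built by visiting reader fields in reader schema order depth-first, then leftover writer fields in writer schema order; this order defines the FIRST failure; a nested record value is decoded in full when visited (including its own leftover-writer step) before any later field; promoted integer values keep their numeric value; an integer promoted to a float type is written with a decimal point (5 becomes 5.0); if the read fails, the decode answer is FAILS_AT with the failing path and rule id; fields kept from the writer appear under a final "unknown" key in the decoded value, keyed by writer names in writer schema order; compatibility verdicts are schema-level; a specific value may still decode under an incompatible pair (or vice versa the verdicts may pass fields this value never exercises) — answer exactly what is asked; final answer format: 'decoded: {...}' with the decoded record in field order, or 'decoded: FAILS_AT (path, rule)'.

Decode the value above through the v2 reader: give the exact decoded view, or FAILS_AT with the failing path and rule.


each type pair in Device: writer, then reader
migrating the Device value to v2:
  tags := [-0.5, 1.5]
  addr.avatar := 0xC0DE (from writer checksum)
  addr.height := 1.5
  addr.signature := 0xC0DE
  addr.archived := false
  avatar := 0x1A2B
  primary := false
  writer city: kept under "unknown"
  => decoded: {"tags": [-0.5, 1.5], "addr": {"avatar": 0xC0DE, "height": 1.5, "signature": 0xC0DE, "archived": false}, "avatar": 0x1A2B, "primary": false, "unknown": {"city": "beta"}}
the rest of the Device diff is inert for this question:
  field height in record Contact: required changed to optional -> changes Device's schema-level verdicts only — the decode of this value is the same
  field primary in record Device: required changed to optional -> changes Device's schema-level verdicts only — the decode of this value is the same
  field archived in record Contact: required changed to optional -> changes Device's schema-level verdicts only — the decode of this value is the same
  field signature in record Contact: optional changed to required -> changes Device's schema-level verdicts only — the decode of this value is the same

decoded: {"tags": [-0.5, 1.5], "addr": {"avatar": 0xC0DE, "height": 1.5, "signature": 0xC0DE, "archived": false}, "avatar": 0x1A2B, "primary": false, "unknown": {"city": "beta"}}
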